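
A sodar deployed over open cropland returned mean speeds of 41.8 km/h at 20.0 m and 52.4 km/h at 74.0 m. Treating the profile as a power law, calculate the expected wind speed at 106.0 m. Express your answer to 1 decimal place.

55.8 km/h

First find α: α = ln(V₂/V₁)/ln(z₂/z₁) = ln(52.4/41.8)/ln(74.0/20.0) = 0.22601/1.30833 = 0.1727
Extrapolate from 74.0 m to 106.0 m: V₃ = 52.4 × (106.0/74.0)^0.1727 = 52.4 × 1.0640 = 55.7561 km/h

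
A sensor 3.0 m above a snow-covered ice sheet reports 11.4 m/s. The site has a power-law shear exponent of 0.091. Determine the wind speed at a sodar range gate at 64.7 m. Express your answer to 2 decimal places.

Power-law profile: V₂ = V₁ · (z₂/z₁)^α
V₂ = 11.4 × (64.7/3.0)^0.091 = 11.4 × (21.5667)^0.091
    = 11.4 × 1.3224 = 15.0758 m/s

15.08 m/s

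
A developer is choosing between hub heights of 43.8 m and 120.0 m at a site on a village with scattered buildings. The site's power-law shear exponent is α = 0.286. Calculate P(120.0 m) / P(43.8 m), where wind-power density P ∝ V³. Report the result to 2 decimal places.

Speed ratio: V_B/V_A = (z_B/z_A)^α = (120.0/43.8)^0.286 = (2.7397)^0.286 = 1.33409
Power-density ratio: P_B/P_A = (V_B/V_A)³ = (1.33409)³ = 2.37439

2.37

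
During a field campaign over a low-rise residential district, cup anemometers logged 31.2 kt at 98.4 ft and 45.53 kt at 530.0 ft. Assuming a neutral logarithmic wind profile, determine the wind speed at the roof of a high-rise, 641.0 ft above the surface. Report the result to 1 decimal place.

Log law: V ∝ ln(z/z₀). From the pair, with r = V₁/V₂ = 0.68526,
ln z₀ = (ln z₁ − r·ln z₂)/(1 − r) = (4.5890 − 0.68526×6.2729)/0.31474 = 0.9229 → z₀ = 2.517 ft
V₃ = V₁ · ln(z₃/z₀)/ln(z₁/z₀) = 31.2 × 5.5401/3.6661 = 47.1483 kt

47.1 kt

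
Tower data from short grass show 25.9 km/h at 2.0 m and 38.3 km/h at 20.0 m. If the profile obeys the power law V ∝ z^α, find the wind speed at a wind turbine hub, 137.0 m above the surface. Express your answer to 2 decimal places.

First find α: α = ln(V₂/V₁)/ln(z₂/z₁) = ln(38.3/25.9)/ln(20.0/2.0) = 0.39121/2.30259 = 0.1699
Extrapolate from 20.0 m to 137.0 m: V₃ = 38.3 × (137.0/20.0)^0.1699 = 38.3 × 1.3867 = 53.1107 km/h

53.11 km/h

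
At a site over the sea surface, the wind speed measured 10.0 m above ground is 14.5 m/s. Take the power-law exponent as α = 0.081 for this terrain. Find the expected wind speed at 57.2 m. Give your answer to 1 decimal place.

Power-law profile: V₂ = V₁ · (z₂/z₁)^α
V₂ = 14.5 × (57.2/10.0)^0.081 = 14.5 × (5.7200)^0.081
    = 14.5 × 1.1517 = 16.7000 m/s

16.7 m/s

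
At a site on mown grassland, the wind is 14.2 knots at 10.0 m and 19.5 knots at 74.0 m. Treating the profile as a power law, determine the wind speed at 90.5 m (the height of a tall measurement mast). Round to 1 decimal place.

First find α: α = ln(V₂/V₁)/ln(z₂/z₁) = ln(19.5/14.2)/ln(74.0/10.0) = 0.31717/2.00148 = 0.1585
Extrapolate from 74.0 m to 90.5 m: V₃ = 19.5 × (90.5/74.0)^0.1585 = 19.5 × 1.0324 = 20.1320 knots

20.1 knots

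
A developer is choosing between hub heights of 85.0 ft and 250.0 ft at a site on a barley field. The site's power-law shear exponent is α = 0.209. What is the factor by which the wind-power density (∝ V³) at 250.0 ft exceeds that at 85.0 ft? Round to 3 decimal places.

Speed ratio: V_B/V_A = (z_B/z_A)^α = (250.0/85.0)^0.209 = (2.9412)^0.209 = 1.25291
Power-density ratio: P_B/P_A = (V_B/V_A)³ = (1.25291)³ = 1.96681

1.967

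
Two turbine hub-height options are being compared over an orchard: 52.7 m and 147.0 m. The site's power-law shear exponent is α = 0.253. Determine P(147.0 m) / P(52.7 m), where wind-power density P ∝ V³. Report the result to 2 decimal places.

Speed ratio: V_B/V_A = (z_B/z_A)^α = (147.0/52.7)^0.253 = (2.7894)^0.253 = 1.29632
Power-density ratio: P_B/P_A = (V_B/V_A)³ = (1.29632)³ = 2.17841

2.18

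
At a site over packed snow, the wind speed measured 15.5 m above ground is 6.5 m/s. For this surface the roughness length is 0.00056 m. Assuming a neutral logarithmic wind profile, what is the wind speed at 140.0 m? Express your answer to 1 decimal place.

7.9 m/s

Log law: V(z) ∝ ln(z/z₀), so V₂/V₁ = ln(z₂/z₀) / ln(z₁/z₀).
ln(140.0/0.00056) = 12.4292, ln(15.5/0.00056) = 10.2284
V₂ = 6.5 × 12.4292/10.2284 = 6.5 × 1.2152 = 7.8986 m/s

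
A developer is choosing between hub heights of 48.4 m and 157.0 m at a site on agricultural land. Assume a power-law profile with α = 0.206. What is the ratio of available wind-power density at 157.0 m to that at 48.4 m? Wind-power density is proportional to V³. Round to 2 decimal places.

2.07

Speed ratio: V_B/V_A = (z_B/z_A)^α = (157.0/48.4)^0.206 = (3.2438)^0.206 = 1.27432
Power-density ratio: P_B/P_A = (V_B/V_A)³ = (1.27432)³ = 2.06934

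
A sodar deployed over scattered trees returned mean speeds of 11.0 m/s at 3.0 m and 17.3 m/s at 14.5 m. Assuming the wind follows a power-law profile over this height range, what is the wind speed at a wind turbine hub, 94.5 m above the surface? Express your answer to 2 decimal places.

29.65 m/s

First find α: α = ln(V₂/V₁)/ln(z₂/z₁) = ln(17.3/11.0)/ln(14.5/3.0) = 0.45281/1.57554 = 0.2874
Extrapolate from 14.5 m to 94.5 m: V₃ = 17.3 × (94.5/14.5)^0.2874 = 17.3 × 1.7138 = 29.6489 m/s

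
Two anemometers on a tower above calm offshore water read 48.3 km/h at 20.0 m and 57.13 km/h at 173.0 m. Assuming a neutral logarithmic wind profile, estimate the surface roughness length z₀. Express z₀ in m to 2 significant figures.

z₀ ≈ 0.00015 m

Log law: V(z) ∝ ln(z/z₀). With r = V₁/V₂ = 48.3/57.13 = 0.84544,
r · ln(z₂/z₀) = ln(z₁/z₀) ⇒ ln z₀ = (ln z₁ − r·ln z₂)/(1 − r)
ln z₀ = (2.99573 − 0.84544×5.15329) / 0.15456 = -8.8061
z₀ = exp(-8.8061) = 0.0001498 m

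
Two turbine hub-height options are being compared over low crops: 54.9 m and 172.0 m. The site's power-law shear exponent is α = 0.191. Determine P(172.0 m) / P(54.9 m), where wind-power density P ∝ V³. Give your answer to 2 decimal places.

Speed ratio: V_B/V_A = (z_B/z_A)^α = (172.0/54.9)^0.191 = (3.1330)^0.191 = 1.24373
Power-density ratio: P_B/P_A = (V_B/V_A)³ = (1.24373)³ = 1.92390

1.92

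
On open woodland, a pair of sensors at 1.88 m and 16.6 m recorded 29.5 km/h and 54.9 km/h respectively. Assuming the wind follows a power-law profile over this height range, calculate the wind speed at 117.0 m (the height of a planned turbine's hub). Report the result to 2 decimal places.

First find α: α = ln(V₂/V₁)/ln(z₂/z₁) = ln(54.9/29.5)/ln(16.6/1.88) = 0.62112/2.17813 = 0.2852
Extrapolate from 16.6 m to 117.0 m: V₃ = 54.9 × (117.0/16.6)^0.2852 = 54.9 × 1.7452 = 95.8105 km/h

95.81 km/h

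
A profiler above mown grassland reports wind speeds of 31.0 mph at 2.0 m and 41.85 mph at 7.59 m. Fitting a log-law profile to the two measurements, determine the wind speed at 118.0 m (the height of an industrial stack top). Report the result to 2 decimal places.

Log law: V ∝ ln(z/z₀). From the pair, with r = V₁/V₂ = 0.74074,
ln z₀ = (ln z₁ − r·ln z₂)/(1 − r) = (0.6931 − 0.74074×2.0268)/0.25926 = -3.1174 → z₀ = 0.04427 m
V₃ = V₁ · ln(z₃/z₀)/ln(z₁/z₀) = 31.0 × 7.8881/3.8105 = 64.1722 mph

64.17 mph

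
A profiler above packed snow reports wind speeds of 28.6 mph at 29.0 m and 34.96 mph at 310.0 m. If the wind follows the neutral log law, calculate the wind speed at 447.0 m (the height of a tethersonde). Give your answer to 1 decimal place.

35.9 mph

Log law: V ∝ ln(z/z₀). From the pair, with r = V₁/V₂ = 0.81808,
ln z₀ = (ln z₁ − r·ln z₂)/(1 − r) = (3.3673 − 0.81808×5.7366)/0.18192 = -7.2870 → z₀ = 0.0006844 m
V₃ = V₁ · ln(z₃/z₀)/ln(z₁/z₀) = 28.6 × 13.3896/10.6543 = 35.9424 mph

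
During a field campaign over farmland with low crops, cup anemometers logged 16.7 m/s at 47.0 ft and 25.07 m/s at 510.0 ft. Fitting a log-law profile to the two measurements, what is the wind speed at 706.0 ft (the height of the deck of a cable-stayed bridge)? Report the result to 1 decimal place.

Log law: V ∝ ln(z/z₀). From the pair, with r = V₁/V₂ = 0.66613,
ln z₀ = (ln z₁ − r·ln z₂)/(1 − r) = (3.8501 − 0.66613×6.2344)/0.33387 = -0.9070 → z₀ = 0.4037 ft
V₃ = V₁ · ln(z₃/z₀)/ln(z₁/z₀) = 16.7 × 7.4666/4.7571 = 26.2116 m/s

26.2 m/s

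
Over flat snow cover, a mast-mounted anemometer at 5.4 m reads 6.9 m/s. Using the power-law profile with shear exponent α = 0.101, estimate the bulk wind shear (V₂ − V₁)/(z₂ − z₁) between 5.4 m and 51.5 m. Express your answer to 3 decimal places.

0.038 m/s/m

Power law: V₂ = V₁ · (z₂/z₁)^α = 6.9 × (9.5370)^0.101 = 8.6650 m/s
ΔV/Δz = (8.6650 − 6.9)/(51.5 − 5.4) = 1.7650/46.1000 = 0.03829 m/s/m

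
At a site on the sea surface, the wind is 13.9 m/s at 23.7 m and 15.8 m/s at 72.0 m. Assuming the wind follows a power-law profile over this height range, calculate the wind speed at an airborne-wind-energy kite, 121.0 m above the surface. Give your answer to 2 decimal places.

First find α: α = ln(V₂/V₁)/ln(z₂/z₁) = ln(15.8/13.9)/ln(72.0/23.7) = 0.12812/1.11119 = 0.1153
Extrapolate from 72.0 m to 121.0 m: V₃ = 15.8 × (121.0/72.0)^0.1153 = 15.8 × 1.0617 = 16.7746 m/s

16.77 m/s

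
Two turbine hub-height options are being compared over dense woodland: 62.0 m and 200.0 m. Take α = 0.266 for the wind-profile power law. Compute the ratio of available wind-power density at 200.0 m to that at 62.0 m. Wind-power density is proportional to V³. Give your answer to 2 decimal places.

2.55

Speed ratio: V_B/V_A = (z_B/z_A)^α = (200.0/62.0)^0.266 = (3.2258)^0.266 = 1.36552
Power-density ratio: P_B/P_A = (V_B/V_A)³ = (1.36552)³ = 2.54621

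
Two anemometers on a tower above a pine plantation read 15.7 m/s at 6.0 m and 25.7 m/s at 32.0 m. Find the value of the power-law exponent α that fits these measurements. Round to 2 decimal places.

Power law: V₂/V₁ = (z₂/z₁)^α ⇒ α = ln(V₂/V₁) / ln(z₂/z₁)
α = ln(25.7/15.7) / ln(32.0/6.0) = ln(1.6369) / ln(5.3333)
  = 0.49283 / 1.67398 = 0.29441

α ≈ 0.29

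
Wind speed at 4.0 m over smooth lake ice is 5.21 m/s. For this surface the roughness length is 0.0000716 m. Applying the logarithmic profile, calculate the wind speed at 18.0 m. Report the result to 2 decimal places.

5.93 m/s

Log law: V(z) ∝ ln(z/z₀), so V₂/V₁ = ln(z₂/z₀) / ln(z₁/z₀).
ln(18.0/0.0000716) = 12.4348, ln(4.0/0.0000716) = 10.9307
V₂ = 5.21 × 12.4348/10.9307 = 5.21 × 1.1376 = 5.9269 m/s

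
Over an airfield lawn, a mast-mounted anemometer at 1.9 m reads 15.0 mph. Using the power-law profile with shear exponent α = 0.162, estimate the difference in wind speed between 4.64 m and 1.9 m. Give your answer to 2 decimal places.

2.33 mph

Power law: V₂ = V₁ · (z₂/z₁)^α = 15.0 × (2.4421)^0.162 = 17.3344 mph
ΔV = 17.3344 − 15.0 = 2.3344 mph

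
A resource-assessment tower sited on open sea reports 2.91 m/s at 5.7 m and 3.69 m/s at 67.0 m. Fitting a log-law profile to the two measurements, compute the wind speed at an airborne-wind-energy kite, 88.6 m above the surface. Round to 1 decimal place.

3.8 m/s

Log law: V ∝ ln(z/z₀). From the pair, with r = V₁/V₂ = 0.78862,
ln z₀ = (ln z₁ − r·ln z₂)/(1 − r) = (1.7405 − 0.78862×4.2047)/0.21138 = -7.4530 → z₀ = 0.0005797 m
V₃ = V₁ · ln(z₃/z₀)/ln(z₁/z₀) = 2.91 × 11.9371/9.1935 = 3.7785 m/s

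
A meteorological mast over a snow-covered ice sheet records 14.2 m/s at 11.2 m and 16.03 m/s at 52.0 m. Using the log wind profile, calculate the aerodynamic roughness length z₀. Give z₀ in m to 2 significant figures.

Log law: V(z) ∝ ln(z/z₀). With r = V₁/V₂ = 14.2/16.03 = 0.88584,
r · ln(z₂/z₀) = ln(z₁/z₀) ⇒ ln z₀ = (ln z₁ − r·ln z₂)/(1 − r)
ln z₀ = (2.41591 − 0.88584×3.95124) / 0.11416 = -9.4976
z₀ = exp(-9.4976) = 0.00007503 m

z₀ ≈ 0.000075 m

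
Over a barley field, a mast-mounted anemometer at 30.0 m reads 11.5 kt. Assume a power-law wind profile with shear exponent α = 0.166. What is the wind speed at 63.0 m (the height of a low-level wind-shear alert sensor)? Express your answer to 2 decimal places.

13.01 kt

Power-law profile: V₂ = V₁ · (z₂/z₁)^α
V₂ = 11.5 × (63.0/30.0)^0.166 = 11.5 × (2.1000)^0.166
    = 11.5 × 1.1311 = 13.0073 kt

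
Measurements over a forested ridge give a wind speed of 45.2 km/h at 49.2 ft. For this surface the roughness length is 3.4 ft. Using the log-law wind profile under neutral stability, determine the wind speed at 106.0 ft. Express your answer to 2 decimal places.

Log law: V(z) ∝ ln(z/z₀), so V₂/V₁ = ln(z₂/z₀) / ln(z₁/z₀).
ln(106.0/3.4) = 3.4397, ln(49.2/3.4) = 2.6721
V₂ = 45.2 × 3.4397/2.6721 = 45.2 × 1.2872 = 58.1834 km/h

58.18 km/h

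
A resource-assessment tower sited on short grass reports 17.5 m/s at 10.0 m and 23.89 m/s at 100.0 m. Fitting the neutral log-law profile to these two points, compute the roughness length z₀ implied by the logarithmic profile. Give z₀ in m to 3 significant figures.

Log law: V(z) ∝ ln(z/z₀). With r = V₁/V₂ = 17.5/23.89 = 0.73252,
r · ln(z₂/z₀) = ln(z₁/z₀) ⇒ ln z₀ = (ln z₁ − r·ln z₂)/(1 − r)
ln z₀ = (2.30259 − 0.73252×4.60517) / 0.26748 = -4.0034
z₀ = exp(-4.0034) = 0.01825 m

z₀ ≈ 0.0183 m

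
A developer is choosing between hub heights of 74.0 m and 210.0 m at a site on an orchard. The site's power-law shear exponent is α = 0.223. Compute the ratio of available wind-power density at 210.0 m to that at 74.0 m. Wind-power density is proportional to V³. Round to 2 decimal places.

2.01

Speed ratio: V_B/V_A = (z_B/z_A)^α = (210.0/74.0)^0.223 = (2.8378)^0.223 = 1.26187
Power-density ratio: P_B/P_A = (V_B/V_A)³ = (1.26187)³ = 2.00932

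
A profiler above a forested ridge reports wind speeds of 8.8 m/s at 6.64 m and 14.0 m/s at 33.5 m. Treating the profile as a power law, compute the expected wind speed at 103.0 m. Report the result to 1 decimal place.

First find α: α = ln(V₂/V₁)/ln(z₂/z₁) = ln(14.0/8.8)/ln(33.5/6.64) = 0.46431/1.61843 = 0.2869
Extrapolate from 33.5 m to 103.0 m: V₃ = 14.0 × (103.0/33.5)^0.2869 = 14.0 × 1.3802 = 19.3227 m/s

19.3 m/s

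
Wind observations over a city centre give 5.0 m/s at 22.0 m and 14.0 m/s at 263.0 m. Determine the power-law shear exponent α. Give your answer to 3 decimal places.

α ≈ 0.415

Power law: V₂/V₁ = (z₂/z₁)^α ⇒ α = ln(V₂/V₁) / ln(z₂/z₁)
α = ln(14.0/5.0) / ln(263.0/22.0) = ln(2.8000) / ln(11.9545)
  = 1.02962 / 2.48111 = 0.41498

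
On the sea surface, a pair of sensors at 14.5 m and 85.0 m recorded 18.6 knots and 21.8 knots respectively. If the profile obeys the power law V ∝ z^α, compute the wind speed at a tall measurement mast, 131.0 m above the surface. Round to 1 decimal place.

First find α: α = ln(V₂/V₁)/ln(z₂/z₁) = ln(21.8/18.6)/ln(85.0/14.5) = 0.15875/1.76850 = 0.0898
Extrapolate from 85.0 m to 131.0 m: V₃ = 21.8 × (131.0/85.0)^0.0898 = 21.8 × 1.0396 = 22.6631 knots

22.7 knots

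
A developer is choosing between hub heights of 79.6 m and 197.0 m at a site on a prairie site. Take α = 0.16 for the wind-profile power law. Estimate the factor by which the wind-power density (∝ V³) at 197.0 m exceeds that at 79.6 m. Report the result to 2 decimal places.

Speed ratio: V_B/V_A = (z_B/z_A)^α = (197.0/79.6)^0.16 = (2.4749)^0.16 = 1.15603
Power-density ratio: P_B/P_A = (V_B/V_A)³ = (1.15603)³ = 1.54492

1.54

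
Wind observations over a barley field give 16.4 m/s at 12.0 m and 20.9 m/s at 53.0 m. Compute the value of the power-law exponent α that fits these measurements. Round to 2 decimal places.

Power law: V₂/V₁ = (z₂/z₁)^α ⇒ α = ln(V₂/V₁) / ln(z₂/z₁)
α = ln(20.9/16.4) / ln(53.0/12.0) = ln(1.2744) / ln(4.4167)
  = 0.24247 / 1.48539 = 0.16324

α ≈ 0.16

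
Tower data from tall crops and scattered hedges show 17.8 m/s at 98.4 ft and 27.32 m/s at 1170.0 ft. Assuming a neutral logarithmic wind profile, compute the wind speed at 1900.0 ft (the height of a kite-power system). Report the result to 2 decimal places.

29.18 m/s

Log law: V ∝ ln(z/z₀). From the pair, with r = V₁/V₂ = 0.65154,
ln z₀ = (ln z₁ − r·ln z₂)/(1 − r) = (4.5890 − 0.65154×7.0648)/0.34846 = -0.0399 → z₀ = 0.9609 ft
V₃ = V₁ · ln(z₃/z₀)/ln(z₁/z₀) = 17.8 × 7.5895/4.6290 = 29.1844 m/s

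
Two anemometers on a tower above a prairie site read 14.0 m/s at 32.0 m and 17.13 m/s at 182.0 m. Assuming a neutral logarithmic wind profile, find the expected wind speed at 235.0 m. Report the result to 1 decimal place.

17.6 m/s

Log law: V ∝ ln(z/z₀). From the pair, with r = V₁/V₂ = 0.81728,
ln z₀ = (ln z₁ − r·ln z₂)/(1 − r) = (3.4657 − 0.81728×5.2040)/0.18272 = -4.3093 → z₀ = 0.01344 m
V₃ = V₁ · ln(z₃/z₀)/ln(z₁/z₀) = 14.0 × 9.7689/7.7750 = 17.5902 m/s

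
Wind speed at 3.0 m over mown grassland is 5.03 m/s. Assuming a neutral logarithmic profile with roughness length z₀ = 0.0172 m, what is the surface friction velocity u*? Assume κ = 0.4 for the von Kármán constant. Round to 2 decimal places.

u* ≈ 0.39 m/s

Log law: V(z) = (u*/κ) · ln(z/z₀) ⇒ u* = κ · V / ln(z/z₀)
u* = 0.4 × 5.03 / ln(3.0/0.0172) = 0.4 × 5.03 / 5.1615
   = 2.0120 / 5.1615 = 0.3898 m/s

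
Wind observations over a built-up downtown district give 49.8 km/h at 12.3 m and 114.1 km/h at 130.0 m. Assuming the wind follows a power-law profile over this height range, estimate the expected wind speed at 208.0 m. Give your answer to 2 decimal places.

First find α: α = ln(V₂/V₁)/ln(z₂/z₁) = ln(114.1/49.8)/ln(130.0/12.3) = 0.82906/2.35794 = 0.3516
Extrapolate from 130.0 m to 208.0 m: V₃ = 114.1 × (208.0/130.0)^0.3516 = 114.1 × 1.1797 = 134.6031 km/h

134.60 km/h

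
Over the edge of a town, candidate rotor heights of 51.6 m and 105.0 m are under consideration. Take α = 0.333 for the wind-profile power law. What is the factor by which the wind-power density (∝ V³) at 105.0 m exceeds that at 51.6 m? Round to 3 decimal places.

2.033

Speed ratio: V_B/V_A = (z_B/z_A)^α = (105.0/51.6)^0.333 = (2.0349)^0.333 = 1.26690
Power-density ratio: P_B/P_A = (V_B/V_A)³ = (1.26690)³ = 2.03344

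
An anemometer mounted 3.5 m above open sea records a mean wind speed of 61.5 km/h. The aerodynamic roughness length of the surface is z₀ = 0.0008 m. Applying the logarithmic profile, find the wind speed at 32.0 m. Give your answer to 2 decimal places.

77.73 km/h

Log law: V(z) ∝ ln(z/z₀), so V₂/V₁ = ln(z₂/z₀) / ln(z₁/z₀).
ln(32.0/0.0008) = 10.5966, ln(3.5/0.0008) = 8.3837
V₂ = 61.5 × 10.5966/8.3837 = 61.5 × 1.2640 = 77.7337 km/h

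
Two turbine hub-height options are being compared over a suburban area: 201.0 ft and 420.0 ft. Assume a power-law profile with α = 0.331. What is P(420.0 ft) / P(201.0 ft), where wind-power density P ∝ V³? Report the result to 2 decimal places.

2.08

Speed ratio: V_B/V_A = (z_B/z_A)^α = (420.0/201.0)^0.331 = (2.0896)^0.331 = 1.27626
Power-density ratio: P_B/P_A = (V_B/V_A)³ = (1.27626)³ = 2.07880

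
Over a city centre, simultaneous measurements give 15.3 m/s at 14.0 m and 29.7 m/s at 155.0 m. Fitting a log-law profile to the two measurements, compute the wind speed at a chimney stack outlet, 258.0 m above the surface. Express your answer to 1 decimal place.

32.8 m/s

Log law: V ∝ ln(z/z₀). From the pair, with r = V₁/V₂ = 0.51515,
ln z₀ = (ln z₁ − r·ln z₂)/(1 − r) = (2.6391 − 0.51515×5.0434)/0.48485 = 0.0844 → z₀ = 1.088 m
V₃ = V₁ · ln(z₃/z₀)/ln(z₁/z₀) = 15.3 × 5.4685/2.5546 = 32.7517 m/s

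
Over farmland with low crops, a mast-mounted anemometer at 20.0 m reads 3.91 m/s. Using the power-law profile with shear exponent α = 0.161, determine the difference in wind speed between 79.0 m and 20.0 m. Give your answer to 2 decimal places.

Power law: V₂ = V₁ · (z₂/z₁)^α = 3.91 × (3.9500)^0.161 = 4.8779 m/s
ΔV = 4.8779 − 3.91 = 0.9679 m/s

0.97 m/s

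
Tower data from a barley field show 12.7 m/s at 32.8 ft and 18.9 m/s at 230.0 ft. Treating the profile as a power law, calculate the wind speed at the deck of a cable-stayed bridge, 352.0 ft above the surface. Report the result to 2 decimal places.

20.62 m/s

First find α: α = ln(V₂/V₁)/ln(z₂/z₁) = ln(18.9/12.7)/ln(230.0/32.8) = 0.39756/1.94765 = 0.2041
Extrapolate from 230.0 ft to 352.0 ft: V₃ = 18.9 × (352.0/230.0)^0.2041 = 18.9 × 1.0907 = 20.6152 m/s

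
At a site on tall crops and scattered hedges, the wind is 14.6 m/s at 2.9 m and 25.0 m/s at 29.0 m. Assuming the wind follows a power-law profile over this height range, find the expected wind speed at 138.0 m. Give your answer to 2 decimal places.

First find α: α = ln(V₂/V₁)/ln(z₂/z₁) = ln(25.0/14.6)/ln(29.0/2.9) = 0.53785/2.30259 = 0.2336
Extrapolate from 29.0 m to 138.0 m: V₃ = 25.0 × (138.0/29.0)^0.2336 = 25.0 × 1.4396 = 35.9907 m/s

35.99 m/s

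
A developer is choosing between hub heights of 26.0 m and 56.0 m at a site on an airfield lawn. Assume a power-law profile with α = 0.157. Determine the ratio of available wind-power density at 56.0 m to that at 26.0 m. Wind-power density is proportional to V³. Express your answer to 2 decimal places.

1.44

Speed ratio: V_B/V_A = (z_B/z_A)^α = (56.0/26.0)^0.157 = (2.1538)^0.157 = 1.12801
Power-density ratio: P_B/P_A = (V_B/V_A)³ = (1.12801)³ = 1.43530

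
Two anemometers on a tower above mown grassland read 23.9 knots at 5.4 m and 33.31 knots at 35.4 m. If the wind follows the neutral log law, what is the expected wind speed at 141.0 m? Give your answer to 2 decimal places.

40.23 knots

Log law: V ∝ ln(z/z₀). From the pair, with r = V₁/V₂ = 0.71750,
ln z₀ = (ln z₁ − r·ln z₂)/(1 − r) = (1.6864 − 0.71750×3.5667)/0.28250 = -3.0893 → z₀ = 0.04553 m
V₃ = V₁ · ln(z₃/z₀)/ln(z₁/z₀) = 23.9 × 8.0381/4.7757 = 40.2264 knots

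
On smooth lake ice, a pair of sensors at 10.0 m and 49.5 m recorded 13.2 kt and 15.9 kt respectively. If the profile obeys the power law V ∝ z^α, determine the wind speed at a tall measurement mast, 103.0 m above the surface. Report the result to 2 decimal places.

First find α: α = ln(V₂/V₁)/ln(z₂/z₁) = ln(15.9/13.2)/ln(49.5/10.0) = 0.18610/1.59939 = 0.1164
Extrapolate from 49.5 m to 103.0 m: V₃ = 15.9 × (103.0/49.5)^0.1164 = 15.9 × 1.0890 = 17.3151 kt

17.32 kt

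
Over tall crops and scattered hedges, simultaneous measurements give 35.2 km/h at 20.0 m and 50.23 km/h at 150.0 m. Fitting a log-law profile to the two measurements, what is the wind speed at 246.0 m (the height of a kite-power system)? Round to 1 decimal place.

Log law: V ∝ ln(z/z₀). From the pair, with r = V₁/V₂ = 0.70078,
ln z₀ = (ln z₁ − r·ln z₂)/(1 − r) = (2.9957 − 0.70078×5.0106)/0.29922 = -1.7231 → z₀ = 0.1785 m
V₃ = V₁ · ln(z₃/z₀)/ln(z₁/z₀) = 35.2 × 7.2285/4.7189 = 53.9201 km/h

53.9 km/h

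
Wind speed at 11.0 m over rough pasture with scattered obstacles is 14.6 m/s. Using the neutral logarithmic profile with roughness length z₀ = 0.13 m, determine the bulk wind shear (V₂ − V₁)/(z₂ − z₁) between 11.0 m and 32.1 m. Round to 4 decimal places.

0.1670 m/s/m

Log law: V₂ = V₁ · ln(z₂/z₀)/ln(z₁/z₀) = 14.6 × 5.5091/4.4381 = 18.1231 m/s
ΔV/Δz = (18.1231 − 14.6)/(32.1 − 11.0) = 3.5231/21.1000 = 0.16697 m/s/m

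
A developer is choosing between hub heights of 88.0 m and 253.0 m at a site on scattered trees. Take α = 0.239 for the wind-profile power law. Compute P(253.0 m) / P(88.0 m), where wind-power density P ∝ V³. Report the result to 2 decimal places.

2.13

Speed ratio: V_B/V_A = (z_B/z_A)^α = (253.0/88.0)^0.239 = (2.8750)^0.239 = 1.28711
Power-density ratio: P_B/P_A = (V_B/V_A)³ = (1.28711)³ = 2.13228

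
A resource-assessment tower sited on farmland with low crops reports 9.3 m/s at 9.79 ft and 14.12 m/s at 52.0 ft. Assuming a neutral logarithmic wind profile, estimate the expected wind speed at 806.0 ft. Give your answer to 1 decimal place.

22.0 m/s

Log law: V ∝ ln(z/z₀). From the pair, with r = V₁/V₂ = 0.65864,
ln z₀ = (ln z₁ − r·ln z₂)/(1 − r) = (2.2814 − 0.65864×3.9512)/0.34136 = -0.9406 → z₀ = 0.3904 ft
V₃ = V₁ · ln(z₃/z₀)/ln(z₁/z₀) = 9.3 × 7.6327/3.2220 = 22.0312 m/s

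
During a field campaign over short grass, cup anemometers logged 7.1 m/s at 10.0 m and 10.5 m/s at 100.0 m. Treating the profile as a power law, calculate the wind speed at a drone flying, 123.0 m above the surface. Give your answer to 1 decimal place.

10.9 m/s

First find α: α = ln(V₂/V₁)/ln(z₂/z₁) = ln(10.5/7.1)/ln(100.0/10.0) = 0.39128/2.30259 = 0.1699
Extrapolate from 100.0 m to 123.0 m: V₃ = 10.5 × (123.0/100.0)^0.1699 = 10.5 × 1.0358 = 10.8759 m/s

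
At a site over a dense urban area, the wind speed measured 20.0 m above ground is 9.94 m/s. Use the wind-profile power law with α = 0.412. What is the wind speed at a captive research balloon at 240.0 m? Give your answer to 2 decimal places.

27.67 m/s

Power-law profile: V₂ = V₁ · (z₂/z₁)^α
V₂ = 9.94 × (240.0/20.0)^0.412 = 9.94 × (12.0000)^0.412
    = 9.94 × 2.7837 = 27.6700 m/s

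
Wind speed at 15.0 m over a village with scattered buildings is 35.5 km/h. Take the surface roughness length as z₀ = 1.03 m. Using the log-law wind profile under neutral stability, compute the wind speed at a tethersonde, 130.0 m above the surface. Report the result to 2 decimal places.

64.12 km/h

Log law: V(z) ∝ ln(z/z₀), so V₂/V₁ = ln(z₂/z₀) / ln(z₁/z₀).
ln(130.0/1.03) = 4.8380, ln(15.0/1.03) = 2.6785
V₂ = 35.5 × 4.8380/2.6785 = 35.5 × 1.8062 = 64.1212 km/h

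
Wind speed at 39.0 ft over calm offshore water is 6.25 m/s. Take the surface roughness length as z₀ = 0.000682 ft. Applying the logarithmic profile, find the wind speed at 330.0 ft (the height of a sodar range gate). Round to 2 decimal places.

7.47 m/s

Log law: V(z) ∝ ln(z/z₀), so V₂/V₁ = ln(z₂/z₀) / ln(z₁/z₀).
ln(330.0/0.000682) = 13.0896, ln(39.0/0.000682) = 10.9540
V₂ = 6.25 × 13.0896/10.9540 = 6.25 × 1.1950 = 7.4685 m/s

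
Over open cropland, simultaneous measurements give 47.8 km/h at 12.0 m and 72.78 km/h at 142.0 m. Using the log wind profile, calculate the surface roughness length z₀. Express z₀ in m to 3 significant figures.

z₀ ≈ 0.106 m

Log law: V(z) ∝ ln(z/z₀). With r = V₁/V₂ = 47.8/72.78 = 0.65677,
r · ln(z₂/z₀) = ln(z₁/z₀) ⇒ ln z₀ = (ln z₁ − r·ln z₂)/(1 − r)
ln z₀ = (2.48491 − 0.65677×4.95583) / 0.34323 = -2.2433
z₀ = exp(-2.2433) = 0.1061 m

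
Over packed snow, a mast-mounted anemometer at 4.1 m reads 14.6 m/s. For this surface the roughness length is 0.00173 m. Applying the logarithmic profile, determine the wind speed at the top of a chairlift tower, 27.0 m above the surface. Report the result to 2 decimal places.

Log law: V(z) ∝ ln(z/z₀), so V₂/V₁ = ln(z₂/z₀) / ln(z₁/z₀).
ln(27.0/0.00173) = 9.6555, ln(4.1/0.00173) = 7.7706
V₂ = 14.6 × 9.6555/7.7706 = 14.6 × 1.2426 = 18.1414 m/s

18.14 m/s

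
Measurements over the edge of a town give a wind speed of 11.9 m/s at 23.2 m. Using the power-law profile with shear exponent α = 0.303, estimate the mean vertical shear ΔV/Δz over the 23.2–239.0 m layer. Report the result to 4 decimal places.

0.0566 m/s/m

Power law: V₂ = V₁ · (z₂/z₁)^α = 11.9 × (10.3017)^0.303 = 24.1245 m/s
ΔV/Δz = (24.1245 − 11.9)/(239.0 − 23.2) = 12.2245/215.8000 = 0.05665 m/s/m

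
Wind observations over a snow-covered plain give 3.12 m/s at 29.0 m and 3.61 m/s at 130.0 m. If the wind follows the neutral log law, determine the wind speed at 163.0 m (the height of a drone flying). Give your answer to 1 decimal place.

Log law: V ∝ ln(z/z₀). From the pair, with r = V₁/V₂ = 0.86427,
ln z₀ = (ln z₁ − r·ln z₂)/(1 − r) = (3.3673 − 0.86427×4.8675)/0.13573 = -6.1852 → z₀ = 0.002060 m
V₃ = V₁ · ln(z₃/z₀)/ln(z₁/z₀) = 3.12 × 11.2790/9.5525 = 3.6839 m/s

3.7 m/s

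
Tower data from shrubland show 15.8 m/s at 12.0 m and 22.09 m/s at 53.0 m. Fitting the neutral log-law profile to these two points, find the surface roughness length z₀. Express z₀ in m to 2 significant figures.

Log law: V(z) ∝ ln(z/z₀). With r = V₁/V₂ = 15.8/22.09 = 0.71526,
r · ln(z₂/z₀) = ln(z₁/z₀) ⇒ ln z₀ = (ln z₁ − r·ln z₂)/(1 − r)
ln z₀ = (2.48491 − 0.71526×3.97029) / 0.28474 = -1.2463
z₀ = exp(-1.2463) = 0.2876 m

z₀ ≈ 0.29 m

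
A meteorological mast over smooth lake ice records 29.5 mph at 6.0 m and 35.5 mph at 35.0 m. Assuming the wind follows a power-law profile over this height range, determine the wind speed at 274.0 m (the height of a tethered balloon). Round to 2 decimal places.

First find α: α = ln(V₂/V₁)/ln(z₂/z₁) = ln(35.5/29.5)/ln(35.0/6.0) = 0.18514/1.76359 = 0.1050
Extrapolate from 35.0 m to 274.0 m: V₃ = 35.5 × (274.0/35.0)^0.1050 = 35.5 × 1.2411 = 44.0603 mph

44.06 mph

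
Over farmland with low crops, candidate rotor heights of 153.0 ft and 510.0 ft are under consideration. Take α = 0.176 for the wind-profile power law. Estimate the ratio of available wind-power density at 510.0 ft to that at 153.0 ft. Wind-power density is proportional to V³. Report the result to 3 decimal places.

1.888

Speed ratio: V_B/V_A = (z_B/z_A)^α = (510.0/153.0)^0.176 = (3.3333)^0.176 = 1.23602
Power-density ratio: P_B/P_A = (V_B/V_A)³ = (1.23602)³ = 1.88834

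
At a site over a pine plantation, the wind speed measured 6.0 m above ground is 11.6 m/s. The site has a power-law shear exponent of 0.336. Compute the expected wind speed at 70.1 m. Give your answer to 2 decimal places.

Power-law profile: V₂ = V₁ · (z₂/z₁)^α
V₂ = 11.6 × (70.1/6.0)^0.336 = 11.6 × (11.6833)^0.336
    = 11.6 × 2.2840 = 26.4948 m/s

26.49 m/s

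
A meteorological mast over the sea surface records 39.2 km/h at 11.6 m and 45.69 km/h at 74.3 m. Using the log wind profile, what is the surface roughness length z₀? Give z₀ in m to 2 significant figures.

z₀ ≈ 0.00016 m

Log law: V(z) ∝ ln(z/z₀). With r = V₁/V₂ = 39.2/45.69 = 0.85796,
r · ln(z₂/z₀) = ln(z₁/z₀) ⇒ ln z₀ = (ln z₁ − r·ln z₂)/(1 − r)
ln z₀ = (2.45101 − 0.85796×4.30811) / 0.14204 = -8.7660
z₀ = exp(-8.7660) = 0.0001559 m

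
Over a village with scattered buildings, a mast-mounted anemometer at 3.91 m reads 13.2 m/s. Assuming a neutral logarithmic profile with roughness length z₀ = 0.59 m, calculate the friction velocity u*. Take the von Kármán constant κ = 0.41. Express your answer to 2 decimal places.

u* ≈ 2.86 m/s

Log law: V(z) = (u*/κ) · ln(z/z₀) ⇒ u* = κ · V / ln(z/z₀)
u* = 0.41 × 13.2 / ln(3.91/0.59) = 0.41 × 13.2 / 1.8912
   = 5.4120 / 1.8912 = 2.8617 m/s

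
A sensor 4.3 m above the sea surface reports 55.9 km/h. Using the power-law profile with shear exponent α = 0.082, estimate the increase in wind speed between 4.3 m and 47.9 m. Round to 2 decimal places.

12.22 km/h

Power law: V₂ = V₁ · (z₂/z₁)^α = 55.9 × (11.1395)^0.082 = 68.1169 km/h
ΔV = 68.1169 − 55.9 = 12.2169 km/h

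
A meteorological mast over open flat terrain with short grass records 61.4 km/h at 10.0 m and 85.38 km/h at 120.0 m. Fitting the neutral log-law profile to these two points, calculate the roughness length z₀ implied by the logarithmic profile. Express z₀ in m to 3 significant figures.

z₀ ≈ 0.0173 m

Log law: V(z) ∝ ln(z/z₀). With r = V₁/V₂ = 61.4/85.38 = 0.71914,
r · ln(z₂/z₀) = ln(z₁/z₀) ⇒ ln z₀ = (ln z₁ − r·ln z₂)/(1 − r)
ln z₀ = (2.30259 − 0.71914×4.78749) / 0.28086 = -4.0599
z₀ = exp(-4.0599) = 0.01725 m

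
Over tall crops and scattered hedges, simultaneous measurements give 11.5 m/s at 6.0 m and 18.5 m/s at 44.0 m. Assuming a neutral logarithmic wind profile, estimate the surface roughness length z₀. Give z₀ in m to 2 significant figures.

Log law: V(z) ∝ ln(z/z₀). With r = V₁/V₂ = 11.5/18.5 = 0.62162,
r · ln(z₂/z₀) = ln(z₁/z₀) ⇒ ln z₀ = (ln z₁ − r·ln z₂)/(1 − r)
ln z₀ = (1.79176 − 0.62162×3.78419) / 0.37838 = -1.4815
z₀ = exp(-1.4815) = 0.2273 m

z₀ ≈ 0.23 m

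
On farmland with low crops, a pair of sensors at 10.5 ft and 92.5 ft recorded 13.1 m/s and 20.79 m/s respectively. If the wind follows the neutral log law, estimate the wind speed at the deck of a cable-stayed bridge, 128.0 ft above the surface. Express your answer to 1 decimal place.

Log law: V ∝ ln(z/z₀). From the pair, with r = V₁/V₂ = 0.63011,
ln z₀ = (ln z₁ − r·ln z₂)/(1 − r) = (2.3514 − 0.63011×4.5272)/0.36989 = -1.3552 → z₀ = 0.2579 ft
V₃ = V₁ · ln(z₃/z₀)/ln(z₁/z₀) = 13.1 × 6.2072/3.7066 = 21.9380 m/s

21.9 m/s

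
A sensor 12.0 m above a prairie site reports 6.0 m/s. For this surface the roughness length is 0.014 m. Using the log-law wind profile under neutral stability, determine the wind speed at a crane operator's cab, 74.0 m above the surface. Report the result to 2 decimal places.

Log law: V(z) ∝ ln(z/z₀), so V₂/V₁ = ln(z₂/z₀) / ln(z₁/z₀).
ln(74.0/0.014) = 8.5728, ln(12.0/0.014) = 6.7536
V₂ = 6.0 × 8.5728/6.7536 = 6.0 × 1.2694 = 7.6162 m/s

7.62 m/s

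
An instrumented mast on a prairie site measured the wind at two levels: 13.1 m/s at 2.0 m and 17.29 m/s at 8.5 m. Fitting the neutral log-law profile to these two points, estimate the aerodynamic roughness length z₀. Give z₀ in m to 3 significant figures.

z₀ ≈ 0.0217 m

Log law: V(z) ∝ ln(z/z₀). With r = V₁/V₂ = 13.1/17.29 = 0.75766,
r · ln(z₂/z₀) = ln(z₁/z₀) ⇒ ln z₀ = (ln z₁ − r·ln z₂)/(1 − r)
ln z₀ = (0.69315 − 0.75766×2.14007) / 0.24234 = -3.8306
z₀ = exp(-3.8306) = 0.02170 m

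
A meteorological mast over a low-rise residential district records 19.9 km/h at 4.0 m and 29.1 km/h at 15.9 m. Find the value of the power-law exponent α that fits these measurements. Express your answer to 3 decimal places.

α ≈ 0.275

Power law: V₂/V₁ = (z₂/z₁)^α ⇒ α = ln(V₂/V₁) / ln(z₂/z₁)
α = ln(29.1/19.9) / ln(15.9/4.0) = ln(1.4623) / ln(3.9750)
  = 0.38002 / 1.38002 = 0.27537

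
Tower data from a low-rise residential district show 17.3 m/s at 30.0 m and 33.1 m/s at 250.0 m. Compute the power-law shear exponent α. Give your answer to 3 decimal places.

α ≈ 0.306

Power law: V₂/V₁ = (z₂/z₁)^α ⇒ α = ln(V₂/V₁) / ln(z₂/z₁)
α = ln(33.1/17.3) / ln(250.0/30.0) = ln(1.9133) / ln(8.3333)
  = 0.64883 / 2.12026 = 0.30601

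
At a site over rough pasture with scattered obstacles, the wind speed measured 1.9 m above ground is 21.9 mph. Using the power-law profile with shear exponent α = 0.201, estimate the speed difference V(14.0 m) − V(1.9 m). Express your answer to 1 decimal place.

Power law: V₂ = V₁ · (z₂/z₁)^α = 21.9 × (7.3684)^0.201 = 32.7180 mph
ΔV = 32.7180 − 21.9 = 10.8180 mph

10.8 mph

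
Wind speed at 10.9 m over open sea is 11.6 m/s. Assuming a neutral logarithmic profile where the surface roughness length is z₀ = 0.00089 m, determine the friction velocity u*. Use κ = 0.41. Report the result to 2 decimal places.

u* ≈ 0.51 m/s

Log law: V(z) = (u*/κ) · ln(z/z₀) ⇒ u* = κ · V / ln(z/z₀)
u* = 0.41 × 11.6 / ln(10.9/0.00089) = 0.41 × 11.6 / 9.4131
   = 4.7560 / 9.4131 = 0.5053 m/s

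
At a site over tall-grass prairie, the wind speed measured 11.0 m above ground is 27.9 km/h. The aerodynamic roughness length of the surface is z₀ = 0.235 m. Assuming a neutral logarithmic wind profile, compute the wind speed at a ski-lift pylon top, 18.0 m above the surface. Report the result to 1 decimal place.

31.5 km/h

Log law: V(z) ∝ ln(z/z₀), so V₂/V₁ = ln(z₂/z₀) / ln(z₁/z₀).
ln(18.0/0.235) = 4.3385, ln(11.0/0.235) = 3.8461
V₂ = 27.9 × 4.3385/3.8461 = 27.9 × 1.1280 = 31.4725 km/h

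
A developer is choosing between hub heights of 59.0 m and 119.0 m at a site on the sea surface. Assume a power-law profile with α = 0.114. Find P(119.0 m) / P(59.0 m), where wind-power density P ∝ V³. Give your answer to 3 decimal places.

1.271

Speed ratio: V_B/V_A = (z_B/z_A)^α = (119.0/59.0)^0.114 = (2.0169)^0.114 = 1.08327
Power-density ratio: P_B/P_A = (V_B/V_A)³ = (1.08327)³ = 1.27118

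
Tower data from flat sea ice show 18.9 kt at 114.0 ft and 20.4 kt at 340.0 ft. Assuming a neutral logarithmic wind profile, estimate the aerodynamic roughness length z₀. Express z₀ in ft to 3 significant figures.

z₀ ≈ 0.000119 ft

Log law: V(z) ∝ ln(z/z₀). With r = V₁/V₂ = 18.9/20.4 = 0.92647,
r · ln(z₂/z₀) = ln(z₁/z₀) ⇒ ln z₀ = (ln z₁ − r·ln z₂)/(1 − r)
ln z₀ = (4.73620 − 0.92647×5.82895) / 0.07353 = -9.0324
z₀ = exp(-9.0324) = 0.0001195 ft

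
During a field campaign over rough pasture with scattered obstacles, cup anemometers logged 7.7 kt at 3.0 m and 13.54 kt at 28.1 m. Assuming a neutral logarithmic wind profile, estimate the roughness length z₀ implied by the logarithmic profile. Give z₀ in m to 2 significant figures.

z₀ ≈ 0.16 m

Log law: V(z) ∝ ln(z/z₀). With r = V₁/V₂ = 7.7/13.54 = 0.56869,
r · ln(z₂/z₀) = ln(z₁/z₀) ⇒ ln z₀ = (ln z₁ − r·ln z₂)/(1 − r)
ln z₀ = (1.09861 − 0.56869×3.33577) / 0.43131 = -1.8511
z₀ = exp(-1.8511) = 0.1571 m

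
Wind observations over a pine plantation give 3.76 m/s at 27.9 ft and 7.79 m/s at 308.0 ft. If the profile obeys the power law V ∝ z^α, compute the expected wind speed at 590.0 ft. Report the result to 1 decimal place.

First find α: α = ln(V₂/V₁)/ln(z₂/z₁) = ln(7.79/3.76)/ln(308.0/27.9) = 0.72842/2.40147 = 0.3033
Extrapolate from 308.0 ft to 590.0 ft: V₃ = 7.79 × (590.0/308.0)^0.3033 = 7.79 × 1.2179 = 9.4878 m/s

9.5 m/s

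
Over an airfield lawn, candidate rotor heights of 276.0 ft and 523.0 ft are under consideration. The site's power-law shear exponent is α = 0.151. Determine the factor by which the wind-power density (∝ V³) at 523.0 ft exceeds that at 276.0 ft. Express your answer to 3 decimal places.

1.336

Speed ratio: V_B/V_A = (z_B/z_A)^α = (523.0/276.0)^0.151 = (1.8949)^0.151 = 1.10133
Power-density ratio: P_B/P_A = (V_B/V_A)³ = (1.10133)³ = 1.33582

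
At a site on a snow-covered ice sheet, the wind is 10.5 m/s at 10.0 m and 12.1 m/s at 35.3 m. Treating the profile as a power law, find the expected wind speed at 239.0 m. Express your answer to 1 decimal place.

First find α: α = ln(V₂/V₁)/ln(z₂/z₁) = ln(12.1/10.5)/ln(35.3/10.0) = 0.14183/1.26130 = 0.1124
Extrapolate from 35.3 m to 239.0 m: V₃ = 12.1 × (239.0/35.3)^0.1124 = 12.1 × 1.2399 = 15.0033 m/s

15.0 m/s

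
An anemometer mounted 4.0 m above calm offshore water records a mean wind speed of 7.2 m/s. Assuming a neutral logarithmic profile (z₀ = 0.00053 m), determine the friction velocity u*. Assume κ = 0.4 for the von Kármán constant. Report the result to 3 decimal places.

Log law: V(z) = (u*/κ) · ln(z/z₀) ⇒ u* = κ · V / ln(z/z₀)
u* = 0.4 × 7.2 / ln(4.0/0.00053) = 0.4 × 7.2 / 8.9289
   = 2.8800 / 8.9289 = 0.3225 m/s

u* ≈ 0.323 m/s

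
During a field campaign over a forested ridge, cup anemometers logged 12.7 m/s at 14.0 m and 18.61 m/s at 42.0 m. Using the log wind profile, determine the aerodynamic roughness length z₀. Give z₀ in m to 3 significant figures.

z₀ ≈ 1.32 m

Log law: V(z) ∝ ln(z/z₀). With r = V₁/V₂ = 12.7/18.61 = 0.68243,
r · ln(z₂/z₀) = ln(z₁/z₀) ⇒ ln z₀ = (ln z₁ − r·ln z₂)/(1 − r)
ln z₀ = (2.63906 − 0.68243×3.73767) / 0.31757 = 0.2782
z₀ = exp(0.2782) = 1.321 m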